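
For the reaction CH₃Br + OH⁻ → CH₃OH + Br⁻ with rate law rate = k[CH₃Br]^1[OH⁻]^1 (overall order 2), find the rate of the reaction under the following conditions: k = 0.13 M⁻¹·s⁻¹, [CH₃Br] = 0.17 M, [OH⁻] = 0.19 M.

0.004199 M/s

Step 1: The rate law is rate = k[CH₃Br]^1[OH⁻]^1, overall order = 1+1 = 2
Step 2: Substitute values: rate = 0.13 × (0.17)^1 × (0.19)^1
Step 3: rate = 0.13 × 0.17 × 0.19 = 0.004199 M/s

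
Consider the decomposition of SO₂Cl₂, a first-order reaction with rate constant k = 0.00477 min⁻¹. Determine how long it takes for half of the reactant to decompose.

145.3 min

Step 1: For a first-order reaction, t₁/₂ = ln(2)/k
Step 2: t₁/₂ = ln(2)/0.00477
Step 3: t₁/₂ = 0.6931/0.00477 = 145.3 min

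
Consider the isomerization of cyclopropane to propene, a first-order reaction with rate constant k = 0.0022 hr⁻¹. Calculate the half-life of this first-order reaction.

315.1 hr

Step 1: For a first-order reaction, t₁/₂ = ln(2)/k
Step 2: t₁/₂ = ln(2)/0.0022
Step 3: t₁/₂ = 0.6931/0.0022 = 315.1 hr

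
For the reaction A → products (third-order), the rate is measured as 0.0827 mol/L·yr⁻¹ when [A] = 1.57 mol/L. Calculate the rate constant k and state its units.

0.02137 (mol/L)⁻²·yr⁻¹

Step 1: rate = k[A]^3, so k = rate / [A]^3.
Step 2: k = 0.0827 / (1.57)^3 = 0.0827 / 3.87.
Step 3: k = 0.02137 (mol/L)⁻²·yr⁻¹.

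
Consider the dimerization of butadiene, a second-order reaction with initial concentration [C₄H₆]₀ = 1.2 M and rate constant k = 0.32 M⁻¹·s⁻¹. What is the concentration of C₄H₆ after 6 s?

0.3632 M

Step 1: For a second-order reaction: 1/[C₄H₆] = 1/[C₄H₆]₀ + kt
Step 2: 1/[C₄H₆] = 1/1.2 + 0.32 × 6
Step 3: 1/[C₄H₆] = 0.8333 + 1.92 = 2.753
Step 4: [C₄H₆] = 1/2.753 = 0.3632 M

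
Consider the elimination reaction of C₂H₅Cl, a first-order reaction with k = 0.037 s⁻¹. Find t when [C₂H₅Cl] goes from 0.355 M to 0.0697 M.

44 s

Step 1: For first-order: t = ln([C₂H₅Cl]₀/[C₂H₅Cl])/k
Step 2: t = ln(0.355/0.0697)/0.037
Step 3: t = ln(5.093)/0.037
Step 4: t = 1.628/0.037 = 44 s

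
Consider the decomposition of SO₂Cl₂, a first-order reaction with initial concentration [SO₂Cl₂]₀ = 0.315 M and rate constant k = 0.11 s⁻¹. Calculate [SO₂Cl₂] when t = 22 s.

0.02801 M

Step 1: For a first-order reaction: [SO₂Cl₂] = [SO₂Cl₂]₀ × e^(-kt)
Step 2: [SO₂Cl₂] = 0.315 × e^(-0.11 × 22)
Step 3: [SO₂Cl₂] = 0.315 × e^(-2.42)
Step 4: [SO₂Cl₂] = 0.315 × 0.0889216 = 0.02801 M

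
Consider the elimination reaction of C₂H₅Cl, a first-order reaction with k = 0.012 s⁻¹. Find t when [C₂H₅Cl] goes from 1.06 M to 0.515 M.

60.15 s

Step 1: For first-order: t = ln([C₂H₅Cl]₀/[C₂H₅Cl])/k
Step 2: t = ln(1.06/0.515)/0.012
Step 3: t = ln(2.058)/0.012
Step 4: t = 0.7219/0.012 = 60.15 s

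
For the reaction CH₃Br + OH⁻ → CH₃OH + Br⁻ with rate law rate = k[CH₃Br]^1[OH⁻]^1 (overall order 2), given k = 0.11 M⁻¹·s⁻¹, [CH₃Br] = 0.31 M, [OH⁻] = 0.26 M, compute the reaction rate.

0.008866 M/s

Step 1: The rate law is rate = k[CH₃Br]^1[OH⁻]^1, overall order = 1+1 = 2
Step 2: Substitute values: rate = 0.11 × (0.31)^1 × (0.26)^1
Step 3: rate = 0.11 × 0.31 × 0.26 = 0.008866 M/s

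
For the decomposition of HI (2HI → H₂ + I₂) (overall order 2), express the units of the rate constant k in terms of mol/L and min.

(mol/L)⁻¹·min⁻¹

Step 1: For overall order n, rate = k × (concentration)^n.
Step 2: Rate has units mol/L·min⁻¹; concentration term has units (mol/L)^2.
Step 3: k = rate / (concentration)^n, so units of k = (mol/L)^(1-2)·min⁻¹ = (mol/L)⁻¹·min⁻¹.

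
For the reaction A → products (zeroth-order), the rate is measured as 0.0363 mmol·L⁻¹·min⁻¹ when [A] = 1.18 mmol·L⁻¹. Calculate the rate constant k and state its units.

0.0363 mmol·L⁻¹·min⁻¹

Step 1: For a zeroth-order reaction, rate = k (independent of concentration).
Step 2: k = rate = 0.0363 mmol·L⁻¹·min⁻¹.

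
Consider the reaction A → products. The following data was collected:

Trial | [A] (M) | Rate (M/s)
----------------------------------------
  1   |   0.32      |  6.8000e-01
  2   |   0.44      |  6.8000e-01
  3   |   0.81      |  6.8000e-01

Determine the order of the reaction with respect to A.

zeroth order (0)

Step 1: Compare trials - when concentration changes, rate stays constant.
Step 2: rate₂/rate₁ = 6.8000e-01/6.8000e-01 = 1
Step 3: [A]₂/[A]₁ = 0.44/0.32 = 1.375
Step 4: Since rate ratio ≈ (conc ratio)^0, the reaction is zeroth order.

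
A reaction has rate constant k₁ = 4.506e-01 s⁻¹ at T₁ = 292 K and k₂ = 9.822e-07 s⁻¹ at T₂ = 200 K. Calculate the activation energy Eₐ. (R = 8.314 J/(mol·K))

68.8 kJ/mol

Step 1: Use the two-temperature Arrhenius form: ln(k₂/k₁) = -Eₐ/R × (1/T₂ - 1/T₁)
Step 2: ln(k₂/k₁) = ln(9.822e-07/4.506e-01) = ln(2.17976e-06) = -13.0363
Step 3: 1/T₂ - 1/T₁ = 1/200 - 1/292 = 1.575342e-03 K⁻¹
Step 4: Eₐ = -R × ln(k₂/k₁) / (1/T₂ - 1/T₁) = -8.314 × -13.0363 / 1.575342e-03
Step 5: Eₐ = 6.8800e+04 J/mol = 68.8 kJ/mol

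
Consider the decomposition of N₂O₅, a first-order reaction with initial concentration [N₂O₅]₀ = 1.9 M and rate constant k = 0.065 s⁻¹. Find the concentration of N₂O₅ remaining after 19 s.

0.5526 M

Step 1: For a first-order reaction: [N₂O₅] = [N₂O₅]₀ × e^(-kt)
Step 2: [N₂O₅] = 1.9 × e^(-0.065 × 19)
Step 3: [N₂O₅] = 1.9 × e^(-1.235)
Step 4: [N₂O₅] = 1.9 × 0.290835 = 0.5526 M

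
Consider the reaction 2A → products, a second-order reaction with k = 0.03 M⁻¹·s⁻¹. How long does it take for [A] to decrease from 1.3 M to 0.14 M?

212.5 s

Step 1: For second-order: t = (1/[A] - 1/[A]₀)/k
Step 2: t = (1/0.14 - 1/1.3)/0.03
Step 3: t = (7.143 - 0.7692)/0.03
Step 4: t = 6.374/0.03 = 212.5 s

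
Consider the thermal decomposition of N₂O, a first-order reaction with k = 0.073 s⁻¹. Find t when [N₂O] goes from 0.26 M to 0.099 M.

13.23 s

Step 1: For first-order: t = ln([N₂O]₀/[N₂O])/k
Step 2: t = ln(0.26/0.099)/0.073
Step 3: t = ln(2.626)/0.073
Step 4: t = 0.9656/0.073 = 13.23 s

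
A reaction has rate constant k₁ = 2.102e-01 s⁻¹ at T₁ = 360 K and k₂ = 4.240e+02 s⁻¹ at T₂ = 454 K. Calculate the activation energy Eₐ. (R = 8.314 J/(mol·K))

110.0 kJ/mol

Step 1: Use the two-temperature Arrhenius form: ln(k₂/k₁) = -Eₐ/R × (1/T₂ - 1/T₁)
Step 2: ln(k₂/k₁) = ln(4.240e+02/2.102e-01) = ln(2017.13) = 7.60943
Step 3: 1/T₂ - 1/T₁ = 1/454 - 1/360 = -5.751346e-04 K⁻¹
Step 4: Eₐ = -R × ln(k₂/k₁) / (1/T₂ - 1/T₁) = -8.314 × 7.60943 / -5.751346e-04
Step 5: Eₐ = 1.1000e+05 J/mol = 110.0 kJ/mol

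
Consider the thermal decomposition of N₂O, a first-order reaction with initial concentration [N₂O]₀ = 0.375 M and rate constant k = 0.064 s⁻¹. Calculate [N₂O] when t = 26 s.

0.07102 M

Step 1: For a first-order reaction: [N₂O] = [N₂O]₀ × e^(-kt)
Step 2: [N₂O] = 0.375 × e^(-0.064 × 26)
Step 3: [N₂O] = 0.375 × e^(-1.664)
Step 4: [N₂O] = 0.375 × 0.18938 = 0.07102 M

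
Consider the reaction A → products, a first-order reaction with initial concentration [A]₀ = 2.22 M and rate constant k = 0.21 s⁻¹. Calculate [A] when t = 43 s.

0.0002659 M

Step 1: For a first-order reaction: [A] = [A]₀ × e^(-kt)
Step 2: [A] = 2.22 × e^(-0.21 × 43)
Step 3: [A] = 2.22 × e^(-9.03)
Step 4: [A] = 2.22 × 0.000119762 = 0.0002659 M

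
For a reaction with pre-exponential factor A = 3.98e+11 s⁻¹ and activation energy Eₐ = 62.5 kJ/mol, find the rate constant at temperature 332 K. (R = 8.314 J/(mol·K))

5.84e+01 s⁻¹

Step 1: Use the Arrhenius equation: k = A × exp(-Eₐ/RT)
Step 2: Convert Eₐ to J/mol: 62.5 kJ/mol = 62500 J/mol
Step 3: Calculate the exponent: -Eₐ/(RT) = -62500/(8.314 × 332) = -22.64289
Step 4: k = 3.98e+11 × exp(-22.64289)
Step 5: k = 3.98e+11 × 1.46662e-10 = 5.8371e+01 s⁻¹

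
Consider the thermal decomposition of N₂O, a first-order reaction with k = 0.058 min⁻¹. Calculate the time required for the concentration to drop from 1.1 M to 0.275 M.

23.9 min

Step 1: For first-order: t = ln([N₂O]₀/[N₂O])/k
Step 2: t = ln(1.1/0.275)/0.058
Step 3: t = ln(4)/0.058
Step 4: t = 1.386/0.058 = 23.9 min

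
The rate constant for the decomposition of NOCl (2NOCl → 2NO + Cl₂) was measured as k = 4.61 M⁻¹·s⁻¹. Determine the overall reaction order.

second order (2)

Step 1: The units of k for an nth-order reaction are (concentration)^(1-n)·(time)⁻¹.
Step 2: Here k has units M⁻¹·s⁻¹, so the concentration exponent is -1.
Step 3: 1 - n = -1 ⇒ n = 2. The reaction is second order.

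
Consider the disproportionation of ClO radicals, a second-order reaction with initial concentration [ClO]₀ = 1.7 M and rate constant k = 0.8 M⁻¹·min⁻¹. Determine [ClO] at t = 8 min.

0.1431 M

Step 1: For a second-order reaction: 1/[ClO] = 1/[ClO]₀ + kt
Step 2: 1/[ClO] = 1/1.7 + 0.8 × 8
Step 3: 1/[ClO] = 0.5882 + 6.4 = 6.988
Step 4: [ClO] = 1/6.988 = 0.1431 M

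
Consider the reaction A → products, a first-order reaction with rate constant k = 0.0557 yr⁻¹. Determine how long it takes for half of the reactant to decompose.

12.44 yr

Step 1: For a first-order reaction, t₁/₂ = ln(2)/k
Step 2: t₁/₂ = ln(2)/0.0557
Step 3: t₁/₂ = 0.6931/0.0557 = 12.44 yr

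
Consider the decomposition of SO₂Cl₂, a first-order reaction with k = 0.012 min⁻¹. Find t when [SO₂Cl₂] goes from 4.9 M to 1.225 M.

115.5 min

Step 1: For first-order: t = ln([SO₂Cl₂]₀/[SO₂Cl₂])/k
Step 2: t = ln(4.9/1.225)/0.012
Step 3: t = ln(4)/0.012
Step 4: t = 1.386/0.012 = 115.5 min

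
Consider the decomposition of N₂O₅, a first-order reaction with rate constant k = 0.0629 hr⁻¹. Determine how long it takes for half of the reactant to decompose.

11.02 hr

Step 1: For a first-order reaction, t₁/₂ = ln(2)/k
Step 2: t₁/₂ = ln(2)/0.0629
Step 3: t₁/₂ = 0.6931/0.0629 = 11.02 hr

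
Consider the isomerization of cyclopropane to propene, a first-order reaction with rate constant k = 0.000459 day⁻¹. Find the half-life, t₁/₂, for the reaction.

1510 day

Step 1: For a first-order reaction, t₁/₂ = ln(2)/k
Step 2: t₁/₂ = ln(2)/0.000459
Step 3: t₁/₂ = 0.6931/0.000459 = 1510 day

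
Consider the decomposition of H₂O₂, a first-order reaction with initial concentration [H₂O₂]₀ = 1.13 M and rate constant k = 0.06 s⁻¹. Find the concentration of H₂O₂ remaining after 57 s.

0.03697 M

Step 1: For a first-order reaction: [H₂O₂] = [H₂O₂]₀ × e^(-kt)
Step 2: [H₂O₂] = 1.13 × e^(-0.06 × 57)
Step 3: [H₂O₂] = 1.13 × e^(-3.42)
Step 4: [H₂O₂] = 1.13 × 0.0327124 = 0.03697 M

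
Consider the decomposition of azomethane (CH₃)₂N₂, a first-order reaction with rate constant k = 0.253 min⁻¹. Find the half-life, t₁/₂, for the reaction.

2.74 min

Step 1: For a first-order reaction, t₁/₂ = ln(2)/k
Step 2: t₁/₂ = ln(2)/0.253
Step 3: t₁/₂ = 0.6931/0.253 = 2.74 min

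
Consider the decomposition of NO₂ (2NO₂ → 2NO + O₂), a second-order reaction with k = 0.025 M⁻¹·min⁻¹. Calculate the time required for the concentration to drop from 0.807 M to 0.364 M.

60.32 min

Step 1: For second-order: t = (1/[NO₂] - 1/[NO₂]₀)/k
Step 2: t = (1/0.364 - 1/0.807)/0.025
Step 3: t = (2.747 - 1.239)/0.025
Step 4: t = 1.508/0.025 = 60.32 min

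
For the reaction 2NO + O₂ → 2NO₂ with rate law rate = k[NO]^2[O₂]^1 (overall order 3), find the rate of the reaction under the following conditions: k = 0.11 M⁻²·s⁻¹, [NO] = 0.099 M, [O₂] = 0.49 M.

0.0005283 M/s

Step 1: The rate law is rate = k[NO]^2[O₂]^1, overall order = 2+1 = 3
Step 2: Substitute values: rate = 0.11 × (0.099)^2 × (0.49)^1
Step 3: rate = 0.11 × 0.009801 × 0.49 = 0.000528274 M/s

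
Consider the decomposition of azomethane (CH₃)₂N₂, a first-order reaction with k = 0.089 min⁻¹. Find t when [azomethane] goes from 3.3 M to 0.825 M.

15.58 min

Step 1: For first-order: t = ln([azomethane]₀/[azomethane])/k
Step 2: t = ln(3.3/0.825)/0.089
Step 3: t = ln(4)/0.089
Step 4: t = 1.386/0.089 = 15.58 min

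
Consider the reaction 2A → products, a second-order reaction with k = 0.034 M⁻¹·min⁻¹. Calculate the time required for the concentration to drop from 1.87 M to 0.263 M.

96.1 min

Step 1: For second-order: t = (1/[A] - 1/[A]₀)/k
Step 2: t = (1/0.263 - 1/1.87)/0.034
Step 3: t = (3.802 - 0.5348)/0.034
Step 4: t = 3.268/0.034 = 96.1 min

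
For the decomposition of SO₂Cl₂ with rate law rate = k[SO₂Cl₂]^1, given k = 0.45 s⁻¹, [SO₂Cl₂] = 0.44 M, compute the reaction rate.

0.198 M/s

Step 1: Identify the rate law: rate = k[SO₂Cl₂]^1
Step 2: Substitute values: rate = 0.45 × (0.44)^1
Step 3: Calculate: rate = 0.45 × 0.44 = 0.198 M/s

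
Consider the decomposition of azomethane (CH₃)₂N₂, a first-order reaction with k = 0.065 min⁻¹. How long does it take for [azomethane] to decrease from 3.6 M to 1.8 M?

10.66 min

Step 1: For first-order: t = ln([azomethane]₀/[azomethane])/k
Step 2: t = ln(3.6/1.8)/0.065
Step 3: t = ln(2)/0.065
Step 4: t = 0.6931/0.065 = 10.66 min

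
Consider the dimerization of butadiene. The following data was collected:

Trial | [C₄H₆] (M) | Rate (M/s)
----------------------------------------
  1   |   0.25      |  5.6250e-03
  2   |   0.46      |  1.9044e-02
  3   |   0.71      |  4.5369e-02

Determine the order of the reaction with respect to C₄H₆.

second order (2)

Step 1: Compare trials to find order n where rate₂/rate₁ = ([C₄H₆]₂/[C₄H₆]₁)^n
Step 2: rate₂/rate₁ = 1.9044e-02/5.6250e-03 = 3.386
Step 3: [C₄H₆]₂/[C₄H₆]₁ = 0.46/0.25 = 1.84
Step 4: n = ln(3.386)/ln(1.84) = 2.00 ≈ 2
Step 5: The reaction is second order in C₄H₆.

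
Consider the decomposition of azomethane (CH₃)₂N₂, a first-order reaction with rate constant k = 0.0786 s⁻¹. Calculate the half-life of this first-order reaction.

8.819 s

Step 1: For a first-order reaction, t₁/₂ = ln(2)/k
Step 2: t₁/₂ = ln(2)/0.0786
Step 3: t₁/₂ = 0.6931/0.0786 = 8.819 s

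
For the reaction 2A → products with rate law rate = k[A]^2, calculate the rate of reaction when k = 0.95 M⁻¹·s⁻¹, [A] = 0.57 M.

0.3087 M/s

Step 1: Identify the rate law: rate = k[A]^2
Step 2: Substitute values: rate = 0.95 × (0.57)^2
Step 3: Calculate: rate = 0.95 × 0.3249 = 0.308655 M/s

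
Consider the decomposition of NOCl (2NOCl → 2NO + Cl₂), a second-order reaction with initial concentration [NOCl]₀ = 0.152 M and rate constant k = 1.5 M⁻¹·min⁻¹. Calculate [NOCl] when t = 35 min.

0.01693 M

Step 1: For a second-order reaction: 1/[NOCl] = 1/[NOCl]₀ + kt
Step 2: 1/[NOCl] = 1/0.152 + 1.5 × 35
Step 3: 1/[NOCl] = 6.579 + 52.5 = 59.08
Step 4: [NOCl] = 1/59.08 = 0.01693 M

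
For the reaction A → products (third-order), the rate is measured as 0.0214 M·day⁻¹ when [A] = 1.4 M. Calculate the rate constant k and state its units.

0.007799 M⁻²·day⁻¹

Step 1: rate = k[A]^3, so k = rate / [A]^3.
Step 2: k = 0.0214 / (1.4)^3 = 0.0214 / 2.744.
Step 3: k = 0.007799 M⁻²·day⁻¹.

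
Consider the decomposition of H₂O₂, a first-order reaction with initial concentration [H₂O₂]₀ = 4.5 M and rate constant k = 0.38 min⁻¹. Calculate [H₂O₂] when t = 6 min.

0.4603 M

Step 1: For a first-order reaction: [H₂O₂] = [H₂O₂]₀ × e^(-kt)
Step 2: [H₂O₂] = 4.5 × e^(-0.38 × 6)
Step 3: [H₂O₂] = 4.5 × e^(-2.28)
Step 4: [H₂O₂] = 4.5 × 0.102284 = 0.4603 M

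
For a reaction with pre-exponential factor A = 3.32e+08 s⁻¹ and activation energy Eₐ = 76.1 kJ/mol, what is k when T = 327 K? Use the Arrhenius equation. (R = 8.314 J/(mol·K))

2.32e-04 s⁻¹

Step 1: Use the Arrhenius equation: k = A × exp(-Eₐ/RT)
Step 2: Convert Eₐ to J/mol: 76.1 kJ/mol = 76100 J/mol
Step 3: Calculate the exponent: -Eₐ/(RT) = -76100/(8.314 × 327) = -27.99155
Step 4: k = 3.32e+08 × exp(-27.99155)
Step 5: k = 3.32e+08 × 6.97307e-13 = 2.3151e-04 s⁻¹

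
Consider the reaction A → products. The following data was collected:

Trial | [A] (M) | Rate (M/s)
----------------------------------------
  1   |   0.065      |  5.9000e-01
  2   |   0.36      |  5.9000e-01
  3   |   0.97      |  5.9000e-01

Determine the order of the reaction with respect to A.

zeroth order (0)

Step 1: Compare trials - when concentration changes, rate stays constant.
Step 2: rate₂/rate₁ = 5.9000e-01/5.9000e-01 = 1
Step 3: [A]₂/[A]₁ = 0.36/0.065 = 5.538
Step 4: Since rate ratio ≈ (conc ratio)^0, the reaction is zeroth order.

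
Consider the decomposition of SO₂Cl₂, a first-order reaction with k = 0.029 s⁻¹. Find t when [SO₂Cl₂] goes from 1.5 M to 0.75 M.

23.9 s

Step 1: For first-order: t = ln([SO₂Cl₂]₀/[SO₂Cl₂])/k
Step 2: t = ln(1.5/0.75)/0.029
Step 3: t = ln(2)/0.029
Step 4: t = 0.6931/0.029 = 23.9 s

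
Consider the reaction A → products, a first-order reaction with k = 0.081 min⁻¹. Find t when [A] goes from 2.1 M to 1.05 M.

8.557 min

Step 1: For first-order: t = ln([A]₀/[A])/k
Step 2: t = ln(2.1/1.05)/0.081
Step 3: t = ln(2)/0.081
Step 4: t = 0.6931/0.081 = 8.557 min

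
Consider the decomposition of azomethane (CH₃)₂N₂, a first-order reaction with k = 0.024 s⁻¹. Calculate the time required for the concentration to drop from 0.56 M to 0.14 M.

57.76 s

Step 1: For first-order: t = ln([azomethane]₀/[azomethane])/k
Step 2: t = ln(0.56/0.14)/0.024
Step 3: t = ln(4)/0.024
Step 4: t = 1.386/0.024 = 57.76 s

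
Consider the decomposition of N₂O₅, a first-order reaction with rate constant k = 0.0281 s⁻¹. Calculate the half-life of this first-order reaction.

24.67 s

Step 1: For a first-order reaction, t₁/₂ = ln(2)/k
Step 2: t₁/₂ = ln(2)/0.0281
Step 3: t₁/₂ = 0.6931/0.0281 = 24.67 s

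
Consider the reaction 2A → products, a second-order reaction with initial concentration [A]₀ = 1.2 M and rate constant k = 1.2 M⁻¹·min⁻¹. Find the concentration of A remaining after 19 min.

0.04231 M

Step 1: For a second-order reaction: 1/[A] = 1/[A]₀ + kt
Step 2: 1/[A] = 1/1.2 + 1.2 × 19
Step 3: 1/[A] = 0.8333 + 22.8 = 23.63
Step 4: [A] = 1/23.63 = 0.04231 M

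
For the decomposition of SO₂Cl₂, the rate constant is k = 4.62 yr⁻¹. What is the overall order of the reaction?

first order (1)

Step 1: The units of k for an nth-order reaction are (concentration)^(1-n)·(time)⁻¹.
Step 2: Here k has units yr⁻¹, so the concentration exponent is 0.
Step 3: 1 - n = 0 ⇒ n = 1. The reaction is first order.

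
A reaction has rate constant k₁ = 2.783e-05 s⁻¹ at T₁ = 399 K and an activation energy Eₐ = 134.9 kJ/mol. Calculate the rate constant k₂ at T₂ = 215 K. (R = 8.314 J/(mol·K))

2.138e-20 s⁻¹

Step 1: Use the two-temperature Arrhenius form: ln(k₂/k₁) = -Eₐ/R × (1/T₂ - 1/T₁)
Step 2: Convert Eₐ to J/mol: 134.9 kJ/mol = 134900 J/mol
Step 3: 1/T₂ - 1/T₁ = 1/215 - 1/399 = 2.144897e-03 K⁻¹
Step 4: ln(k₂/k₁) = -134900/8.314 × 2.144897e-03 = -34.80233
Step 5: k₂ = k₁ × exp(-34.80233) = 2.783e-05 × 7.68316e-16 = 2.138e-20 s⁻¹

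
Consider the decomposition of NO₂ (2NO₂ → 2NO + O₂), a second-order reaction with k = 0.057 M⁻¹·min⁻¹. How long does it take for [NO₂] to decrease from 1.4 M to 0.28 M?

50.13 min

Step 1: For second-order: t = (1/[NO₂] - 1/[NO₂]₀)/k
Step 2: t = (1/0.28 - 1/1.4)/0.057
Step 3: t = (3.571 - 0.7143)/0.057
Step 4: t = 2.857/0.057 = 50.13 min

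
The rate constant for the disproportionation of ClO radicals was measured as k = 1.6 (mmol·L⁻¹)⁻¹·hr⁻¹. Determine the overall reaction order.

second order (2)

Step 1: The units of k for an nth-order reaction are (concentration)^(1-n)·(time)⁻¹.
Step 2: Here k has units (mmol·L⁻¹)⁻¹·hr⁻¹, so the concentration exponent is -1.
Step 3: 1 - n = -1 ⇒ n = 2. The reaction is second order.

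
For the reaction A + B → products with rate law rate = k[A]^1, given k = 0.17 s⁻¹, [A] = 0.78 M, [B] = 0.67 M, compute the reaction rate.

0.1326 M/s

Step 1: The rate law is rate = k[A]^1
Step 2: Note that the rate does not depend on [B] (zero order in B).
Step 3: rate = 0.17 × (0.78)^1 = 0.1326 M/s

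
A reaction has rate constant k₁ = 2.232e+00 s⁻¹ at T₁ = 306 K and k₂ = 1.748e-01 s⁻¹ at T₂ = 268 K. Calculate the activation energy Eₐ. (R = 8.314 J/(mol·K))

45.7 kJ/mol

Step 1: Use the two-temperature Arrhenius form: ln(k₂/k₁) = -Eₐ/R × (1/T₂ - 1/T₁)
Step 2: ln(k₂/k₁) = ln(1.748e-01/2.232e+00) = ln(0.0783154) = -2.54701
Step 3: 1/T₂ - 1/T₁ = 1/268 - 1/306 = 4.633694e-04 K⁻¹
Step 4: Eₐ = -R × ln(k₂/k₁) / (1/T₂ - 1/T₁) = -8.314 × -2.54701 / 4.633694e-04
Step 5: Eₐ = 4.5700e+04 J/mol = 45.7 kJ/mol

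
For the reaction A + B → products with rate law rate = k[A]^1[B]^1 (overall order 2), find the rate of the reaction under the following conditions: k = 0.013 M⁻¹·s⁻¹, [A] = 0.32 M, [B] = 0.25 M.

0.00104 M/s

Step 1: The rate law is rate = k[A]^1[B]^1, overall order = 1+1 = 2
Step 2: Substitute values: rate = 0.013 × (0.32)^1 × (0.25)^1
Step 3: rate = 0.013 × 0.32 × 0.25 = 0.00104 M/s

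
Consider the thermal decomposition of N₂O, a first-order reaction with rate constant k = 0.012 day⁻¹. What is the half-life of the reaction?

57.76 day

Step 1: For a first-order reaction, t₁/₂ = ln(2)/k
Step 2: t₁/₂ = ln(2)/0.012
Step 3: t₁/₂ = 0.6931/0.012 = 57.76 day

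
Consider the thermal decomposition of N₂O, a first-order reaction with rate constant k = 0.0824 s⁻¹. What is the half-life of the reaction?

8.412 s

Step 1: For a first-order reaction, t₁/₂ = ln(2)/k
Step 2: t₁/₂ = ln(2)/0.0824
Step 3: t₁/₂ = 0.6931/0.0824 = 8.412 s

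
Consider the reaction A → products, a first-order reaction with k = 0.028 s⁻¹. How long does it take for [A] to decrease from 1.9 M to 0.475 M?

49.51 s

Step 1: For first-order: t = ln([A]₀/[A])/k
Step 2: t = ln(1.9/0.475)/0.028
Step 3: t = ln(4)/0.028
Step 4: t = 1.386/0.028 = 49.51 s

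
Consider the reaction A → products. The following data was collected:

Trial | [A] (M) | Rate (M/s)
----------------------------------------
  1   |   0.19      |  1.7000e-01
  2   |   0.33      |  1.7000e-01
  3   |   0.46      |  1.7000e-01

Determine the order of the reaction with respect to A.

zeroth order (0)

Step 1: Compare trials - when concentration changes, rate stays constant.
Step 2: rate₂/rate₁ = 1.7000e-01/1.7000e-01 = 1
Step 3: [A]₂/[A]₁ = 0.33/0.19 = 1.737
Step 4: Since rate ratio ≈ (conc ratio)^0, the reaction is zeroth order.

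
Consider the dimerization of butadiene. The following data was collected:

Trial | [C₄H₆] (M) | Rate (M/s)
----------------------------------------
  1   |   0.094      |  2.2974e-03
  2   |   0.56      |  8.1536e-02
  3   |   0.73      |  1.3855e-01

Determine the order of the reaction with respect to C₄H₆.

second order (2)

Step 1: Compare trials to find order n where rate₂/rate₁ = ([C₄H₆]₂/[C₄H₆]₁)^n
Step 2: rate₂/rate₁ = 8.1536e-02/2.2974e-03 = 35.49
Step 3: [C₄H₆]₂/[C₄H₆]₁ = 0.56/0.094 = 5.957
Step 4: n = ln(35.49)/ln(5.957) = 2.00 ≈ 2
Step 5: The reaction is second order in C₄H₆.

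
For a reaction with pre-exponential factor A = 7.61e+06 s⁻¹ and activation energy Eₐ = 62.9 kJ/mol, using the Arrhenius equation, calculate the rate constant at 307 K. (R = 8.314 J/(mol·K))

1.51e-04 s⁻¹

Step 1: Use the Arrhenius equation: k = A × exp(-Eₐ/RT)
Step 2: Convert Eₐ to J/mol: 62.9 kJ/mol = 62900 J/mol
Step 3: Calculate the exponent: -Eₐ/(RT) = -62900/(8.314 × 307) = -24.64349
Step 4: k = 7.61e+06 × exp(-24.64349)
Step 5: k = 7.61e+06 × 1.98366e-11 = 1.5096e-04 s⁻¹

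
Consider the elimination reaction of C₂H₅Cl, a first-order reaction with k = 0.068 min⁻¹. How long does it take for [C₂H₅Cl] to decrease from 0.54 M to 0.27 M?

10.19 min

Step 1: For first-order: t = ln([C₂H₅Cl]₀/[C₂H₅Cl])/k
Step 2: t = ln(0.54/0.27)/0.068
Step 3: t = ln(2)/0.068
Step 4: t = 0.6931/0.068 = 10.19 min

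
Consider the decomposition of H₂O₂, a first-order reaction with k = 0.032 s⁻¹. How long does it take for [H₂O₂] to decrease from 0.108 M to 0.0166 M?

58.52 s

Step 1: For first-order: t = ln([H₂O₂]₀/[H₂O₂])/k
Step 2: t = ln(0.108/0.0166)/0.032
Step 3: t = ln(6.506)/0.032
Step 4: t = 1.873/0.032 = 58.52 s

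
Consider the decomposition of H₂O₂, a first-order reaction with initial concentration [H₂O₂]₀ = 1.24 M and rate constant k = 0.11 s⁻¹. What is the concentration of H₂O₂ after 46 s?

0.007868 M

Step 1: For a first-order reaction: [H₂O₂] = [H₂O₂]₀ × e^(-kt)
Step 2: [H₂O₂] = 1.24 × e^(-0.11 × 46)
Step 3: [H₂O₂] = 1.24 × e^(-5.06)
Step 4: [H₂O₂] = 1.24 × 0.00634556 = 0.007868 M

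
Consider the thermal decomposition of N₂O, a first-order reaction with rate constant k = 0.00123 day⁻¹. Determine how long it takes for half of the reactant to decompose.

563.5 day

Step 1: For a first-order reaction, t₁/₂ = ln(2)/k
Step 2: t₁/₂ = ln(2)/0.00123
Step 3: t₁/₂ = 0.6931/0.00123 = 563.5 day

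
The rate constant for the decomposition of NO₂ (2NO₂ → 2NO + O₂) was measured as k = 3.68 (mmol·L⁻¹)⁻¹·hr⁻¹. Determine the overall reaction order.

second order (2)

Step 1: The units of k for an nth-order reaction are (concentration)^(1-n)·(time)⁻¹.
Step 2: Here k has units (mmol·L⁻¹)⁻¹·hr⁻¹, so the concentration exponent is -1.
Step 3: 1 - n = -1 ⇒ n = 2. The reaction is second order.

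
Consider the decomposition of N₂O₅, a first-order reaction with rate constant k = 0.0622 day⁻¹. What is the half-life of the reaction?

11.14 day

Step 1: For a first-order reaction, t₁/₂ = ln(2)/k
Step 2: t₁/₂ = ln(2)/0.0622
Step 3: t₁/₂ = 0.6931/0.0622 = 11.14 day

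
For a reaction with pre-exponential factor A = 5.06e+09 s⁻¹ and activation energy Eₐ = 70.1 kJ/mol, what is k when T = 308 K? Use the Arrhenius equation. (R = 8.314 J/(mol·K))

6.54e-03 s⁻¹

Step 1: Use the Arrhenius equation: k = A × exp(-Eₐ/RT)
Step 2: Convert Eₐ to J/mol: 70.1 kJ/mol = 70100 J/mol
Step 3: Calculate the exponent: -Eₐ/(RT) = -70100/(8.314 × 308) = -27.37520
Step 4: k = 5.06e+09 × exp(-27.37520)
Step 5: k = 5.06e+09 × 1.29152e-12 = 6.5351e-03 s⁻¹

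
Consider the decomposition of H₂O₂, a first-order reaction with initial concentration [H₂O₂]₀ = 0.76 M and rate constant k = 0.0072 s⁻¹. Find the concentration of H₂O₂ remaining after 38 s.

0.5781 M

Step 1: For a first-order reaction: [H₂O₂] = [H₂O₂]₀ × e^(-kt)
Step 2: [H₂O₂] = 0.76 × e^(-0.0072 × 38)
Step 3: [H₂O₂] = 0.76 × e^(-0.2736)
Step 4: [H₂O₂] = 0.76 × 0.760636 = 0.5781 M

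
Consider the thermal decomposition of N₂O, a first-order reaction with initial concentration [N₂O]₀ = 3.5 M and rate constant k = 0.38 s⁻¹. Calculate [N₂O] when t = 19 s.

0.002561 M

Step 1: For a first-order reaction: [N₂O] = [N₂O]₀ × e^(-kt)
Step 2: [N₂O] = 3.5 × e^(-0.38 × 19)
Step 3: [N₂O] = 3.5 × e^(-7.22)
Step 4: [N₂O] = 3.5 × 0.000731802 = 0.002561 M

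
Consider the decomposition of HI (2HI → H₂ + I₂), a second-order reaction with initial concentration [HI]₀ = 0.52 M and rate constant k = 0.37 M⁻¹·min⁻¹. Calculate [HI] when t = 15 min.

0.1338 M

Step 1: For a second-order reaction: 1/[HI] = 1/[HI]₀ + kt
Step 2: 1/[HI] = 1/0.52 + 0.37 × 15
Step 3: 1/[HI] = 1.923 + 5.55 = 7.473
Step 4: [HI] = 1/7.473 = 0.1338 M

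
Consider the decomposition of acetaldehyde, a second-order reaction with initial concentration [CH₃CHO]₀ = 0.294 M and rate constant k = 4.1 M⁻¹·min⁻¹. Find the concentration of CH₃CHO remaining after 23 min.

0.01024 M

Step 1: For a second-order reaction: 1/[CH₃CHO] = 1/[CH₃CHO]₀ + kt
Step 2: 1/[CH₃CHO] = 1/0.294 + 4.1 × 23
Step 3: 1/[CH₃CHO] = 3.401 + 94.3 = 97.7
Step 4: [CH₃CHO] = 1/97.7 = 0.01024 M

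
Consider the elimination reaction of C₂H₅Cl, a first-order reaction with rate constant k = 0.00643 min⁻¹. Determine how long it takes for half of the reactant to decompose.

107.8 min

Step 1: For a first-order reaction, t₁/₂ = ln(2)/k
Step 2: t₁/₂ = ln(2)/0.00643
Step 3: t₁/₂ = 0.6931/0.00643 = 107.8 min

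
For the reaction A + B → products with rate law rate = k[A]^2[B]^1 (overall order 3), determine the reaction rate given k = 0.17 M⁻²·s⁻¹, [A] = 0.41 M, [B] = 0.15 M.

0.004287 M/s

Step 1: The rate law is rate = k[A]^2[B]^1, overall order = 2+1 = 3
Step 2: Substitute values: rate = 0.17 × (0.41)^2 × (0.15)^1
Step 3: rate = 0.17 × 0.1681 × 0.15 = 0.00428655 M/s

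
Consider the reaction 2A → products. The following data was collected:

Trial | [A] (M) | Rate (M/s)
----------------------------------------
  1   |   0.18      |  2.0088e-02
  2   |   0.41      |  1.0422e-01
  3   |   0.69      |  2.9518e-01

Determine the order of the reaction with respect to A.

second order (2)

Step 1: Compare trials to find order n where rate₂/rate₁ = ([A]₂/[A]₁)^n
Step 2: rate₂/rate₁ = 1.0422e-01/2.0088e-02 = 5.188
Step 3: [A]₂/[A]₁ = 0.41/0.18 = 2.278
Step 4: n = ln(5.188)/ln(2.278) = 2.00 ≈ 2
Step 5: The reaction is second order in A.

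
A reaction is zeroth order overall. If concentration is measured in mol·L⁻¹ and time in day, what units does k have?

mol·L⁻¹·day⁻¹

Step 1: For overall order n, rate = k × (concentration)^n.
Step 2: Rate has units mol·L⁻¹·day⁻¹; concentration term has units (mol·L⁻¹)^0.
Step 3: k = rate / (concentration)^n, so units of k = (mol·L⁻¹)^(1-0)·day⁻¹ = mol·L⁻¹·day⁻¹.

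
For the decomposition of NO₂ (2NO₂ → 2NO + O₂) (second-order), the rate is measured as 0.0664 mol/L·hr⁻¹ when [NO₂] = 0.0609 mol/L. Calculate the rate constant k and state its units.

17.9 (mol/L)⁻¹·hr⁻¹

Step 1: rate = k[NO₂]^2, so k = rate / [NO₂]^2.
Step 2: k = 0.0664 / (0.0609)^2 = 0.0664 / 0.003709.
Step 3: k = 17.9 (mol/L)⁻¹·hr⁻¹.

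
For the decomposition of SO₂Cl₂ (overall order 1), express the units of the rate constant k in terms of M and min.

min⁻¹

Step 1: For overall order n, rate = k × (concentration)^n.
Step 2: Rate has units M·min⁻¹; concentration term has units M^1.
Step 3: k = rate / (concentration)^n, so units of k = M^(1-1)·min⁻¹ = min⁻¹.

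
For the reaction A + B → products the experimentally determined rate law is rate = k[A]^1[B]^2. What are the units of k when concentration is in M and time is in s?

M⁻²·s⁻¹

Step 1: Overall order = 1 + 2 = 3.
Step 2: rate has units M·s⁻¹; [A]^1[B]^2 has units M^3.
Step 3: k = rate/([A]^1[B]^2), so units of k = M^(1-3)·s⁻¹ = M⁻²·s⁻¹.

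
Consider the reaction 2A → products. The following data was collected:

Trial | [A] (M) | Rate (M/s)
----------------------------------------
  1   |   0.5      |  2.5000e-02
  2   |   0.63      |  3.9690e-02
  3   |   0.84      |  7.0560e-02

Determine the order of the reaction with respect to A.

second order (2)

Step 1: Compare trials to find order n where rate₂/rate₁ = ([A]₂/[A]₁)^n
Step 2: rate₂/rate₁ = 3.9690e-02/2.5000e-02 = 1.588
Step 3: [A]₂/[A]₁ = 0.63/0.5 = 1.26
Step 4: n = ln(1.588)/ln(1.26) = 2.00 ≈ 2
Step 5: The reaction is second order in A.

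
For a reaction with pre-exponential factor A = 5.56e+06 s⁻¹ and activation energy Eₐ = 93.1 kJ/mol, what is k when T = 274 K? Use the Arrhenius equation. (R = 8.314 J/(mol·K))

9.91e-12 s⁻¹

Step 1: Use the Arrhenius equation: k = A × exp(-Eₐ/RT)
Step 2: Convert Eₐ to J/mol: 93.1 kJ/mol = 93100 J/mol
Step 3: Calculate the exponent: -Eₐ/(RT) = -93100/(8.314 × 274) = -40.86854
Step 4: k = 5.56e+06 × exp(-40.86854)
Step 5: k = 5.56e+06 × 1.78246e-18 = 9.9105e-12 s⁻¹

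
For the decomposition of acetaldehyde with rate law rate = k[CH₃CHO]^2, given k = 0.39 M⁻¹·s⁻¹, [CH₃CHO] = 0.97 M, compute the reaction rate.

0.367 M/s

Step 1: Identify the rate law: rate = k[CH₃CHO]^2
Step 2: Substitute values: rate = 0.39 × (0.97)^2
Step 3: Calculate: rate = 0.39 × 0.9409 = 0.366951 M/s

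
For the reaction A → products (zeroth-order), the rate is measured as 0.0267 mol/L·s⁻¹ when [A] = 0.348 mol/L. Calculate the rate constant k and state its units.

0.0267 mol/L·s⁻¹

Step 1: For a zeroth-order reaction, rate = k (independent of concentration).
Step 2: k = rate = 0.0267 mol/L·s⁻¹.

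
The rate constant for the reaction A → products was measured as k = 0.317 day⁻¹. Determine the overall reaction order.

first order (1)

Step 1: The units of k for an nth-order reaction are (concentration)^(1-n)·(time)⁻¹.
Step 2: Here k has units day⁻¹, so the concentration exponent is 0.
Step 3: 1 - n = 0 ⇒ n = 1. The reaction is first order.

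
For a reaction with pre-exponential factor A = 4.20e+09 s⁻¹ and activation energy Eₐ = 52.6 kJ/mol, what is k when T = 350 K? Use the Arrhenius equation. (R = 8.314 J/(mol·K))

5.93e+01 s⁻¹

Step 1: Use the Arrhenius equation: k = A × exp(-Eₐ/RT)
Step 2: Convert Eₐ to J/mol: 52.6 kJ/mol = 52600 J/mol
Step 3: Calculate the exponent: -Eₐ/(RT) = -52600/(8.314 × 350) = -18.07622
Step 4: k = 4.20e+09 × exp(-18.07622)
Step 5: k = 4.20e+09 × 1.41123e-08 = 5.9272e+01 s⁻¹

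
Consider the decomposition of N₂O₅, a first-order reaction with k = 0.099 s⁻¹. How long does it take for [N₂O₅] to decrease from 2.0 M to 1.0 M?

7.001 s

Step 1: For first-order: t = ln([N₂O₅]₀/[N₂O₅])/k
Step 2: t = ln(2.0/1.0)/0.099
Step 3: t = ln(2)/0.099
Step 4: t = 0.6931/0.099 = 7.001 s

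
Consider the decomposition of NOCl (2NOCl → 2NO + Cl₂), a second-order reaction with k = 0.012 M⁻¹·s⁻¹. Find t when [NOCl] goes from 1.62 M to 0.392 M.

161.1 s

Step 1: For second-order: t = (1/[NOCl] - 1/[NOCl]₀)/k
Step 2: t = (1/0.392 - 1/1.62)/0.012
Step 3: t = (2.551 - 0.6173)/0.012
Step 4: t = 1.934/0.012 = 161.1 s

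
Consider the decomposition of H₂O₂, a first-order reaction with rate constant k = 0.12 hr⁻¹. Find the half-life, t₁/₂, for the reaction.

5.776 hr

Step 1: For a first-order reaction, t₁/₂ = ln(2)/k
Step 2: t₁/₂ = ln(2)/0.12
Step 3: t₁/₂ = 0.6931/0.12 = 5.776 hr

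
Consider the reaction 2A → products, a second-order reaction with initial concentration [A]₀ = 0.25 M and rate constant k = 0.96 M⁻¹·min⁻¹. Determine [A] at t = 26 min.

0.03453 M

Step 1: For a second-order reaction: 1/[A] = 1/[A]₀ + kt
Step 2: 1/[A] = 1/0.25 + 0.96 × 26
Step 3: 1/[A] = 4 + 24.96 = 28.96
Step 4: [A] = 1/28.96 = 0.03453 M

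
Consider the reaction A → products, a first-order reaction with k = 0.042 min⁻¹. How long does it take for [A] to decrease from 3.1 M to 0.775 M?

33.01 min

Step 1: For first-order: t = ln([A]₀/[A])/k
Step 2: t = ln(3.1/0.775)/0.042
Step 3: t = ln(4)/0.042
Step 4: t = 1.386/0.042 = 33.01 min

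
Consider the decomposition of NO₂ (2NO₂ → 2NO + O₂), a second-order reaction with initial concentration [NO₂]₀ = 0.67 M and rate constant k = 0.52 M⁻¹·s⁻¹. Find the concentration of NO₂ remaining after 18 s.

0.09214 M

Step 1: For a second-order reaction: 1/[NO₂] = 1/[NO₂]₀ + kt
Step 2: 1/[NO₂] = 1/0.67 + 0.52 × 18
Step 3: 1/[NO₂] = 1.493 + 9.36 = 10.85
Step 4: [NO₂] = 1/10.85 = 0.09214 M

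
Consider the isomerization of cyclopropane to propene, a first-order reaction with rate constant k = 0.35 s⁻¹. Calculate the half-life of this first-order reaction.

1.98 s

Step 1: For a first-order reaction, t₁/₂ = ln(2)/k
Step 2: t₁/₂ = ln(2)/0.35
Step 3: t₁/₂ = 0.6931/0.35 = 1.98 s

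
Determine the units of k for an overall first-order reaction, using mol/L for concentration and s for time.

s⁻¹

Step 1: For overall order n, rate = k × (concentration)^n.
Step 2: Rate has units mol/L·s⁻¹; concentration term has units (mol/L)^1.
Step 3: k = rate / (concentration)^n, so units of k = (mol/L)^(1-1)·s⁻¹ = s⁻¹.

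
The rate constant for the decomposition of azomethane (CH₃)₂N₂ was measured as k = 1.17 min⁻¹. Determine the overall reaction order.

first order (1)

Step 1: The units of k for an nth-order reaction are (concentration)^(1-n)·(time)⁻¹.
Step 2: Here k has units min⁻¹, so the concentration exponent is 0.
Step 3: 1 - n = 0 ⇒ n = 1. The reaction is first order.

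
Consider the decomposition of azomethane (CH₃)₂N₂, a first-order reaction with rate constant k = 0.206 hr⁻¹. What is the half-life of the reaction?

3.365 hr

Step 1: For a first-order reaction, t₁/₂ = ln(2)/k
Step 2: t₁/₂ = ln(2)/0.206
Step 3: t₁/₂ = 0.6931/0.206 = 3.365 hr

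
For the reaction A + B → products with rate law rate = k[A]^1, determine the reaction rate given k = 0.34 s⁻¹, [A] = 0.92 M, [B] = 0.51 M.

0.3128 M/s

Step 1: The rate law is rate = k[A]^1
Step 2: Note that the rate does not depend on [B] (zero order in B).
Step 3: rate = 0.34 × (0.92)^1 = 0.3128 M/s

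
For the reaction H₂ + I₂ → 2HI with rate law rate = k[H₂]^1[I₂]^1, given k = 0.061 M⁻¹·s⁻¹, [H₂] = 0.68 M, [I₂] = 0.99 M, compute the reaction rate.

0.04107 M/s

Step 1: The rate law is rate = k[H₂]^1[I₂]^1
Step 2: Substitute: rate = 0.061 × (0.68)^1 × (0.99)^1
Step 3: rate = 0.061 × 0.68 × 0.99 = 0.0410652 M/s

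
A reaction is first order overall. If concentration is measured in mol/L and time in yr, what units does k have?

yr⁻¹

Step 1: For overall order n, rate = k × (concentration)^n.
Step 2: Rate has units mol/L·yr⁻¹; concentration term has units (mol/L)^1.
Step 3: k = rate / (concentration)^n, so units of k = (mol/L)^(1-1)·yr⁻¹ = yr⁻¹.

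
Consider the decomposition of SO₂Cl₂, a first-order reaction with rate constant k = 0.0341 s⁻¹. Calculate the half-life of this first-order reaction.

20.33 s

Step 1: For a first-order reaction, t₁/₂ = ln(2)/k
Step 2: t₁/₂ = ln(2)/0.0341
Step 3: t₁/₂ = 0.6931/0.0341 = 20.33 s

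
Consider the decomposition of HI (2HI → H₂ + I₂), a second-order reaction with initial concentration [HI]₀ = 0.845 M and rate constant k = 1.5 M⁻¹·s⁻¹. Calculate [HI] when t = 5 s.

0.1152 M

Step 1: For a second-order reaction: 1/[HI] = 1/[HI]₀ + kt
Step 2: 1/[HI] = 1/0.845 + 1.5 × 5
Step 3: 1/[HI] = 1.183 + 7.5 = 8.683
Step 4: [HI] = 1/8.683 = 0.1152 M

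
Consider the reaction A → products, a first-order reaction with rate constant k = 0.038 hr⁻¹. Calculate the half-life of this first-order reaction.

18.24 hr

Step 1: For a first-order reaction, t₁/₂ = ln(2)/k
Step 2: t₁/₂ = ln(2)/0.038
Step 3: t₁/₂ = 0.6931/0.038 = 18.24 hr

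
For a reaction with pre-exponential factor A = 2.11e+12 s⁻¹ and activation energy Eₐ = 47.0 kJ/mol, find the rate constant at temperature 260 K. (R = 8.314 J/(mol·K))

7.61e+02 s⁻¹

Step 1: Use the Arrhenius equation: k = A × exp(-Eₐ/RT)
Step 2: Convert Eₐ to J/mol: 47.0 kJ/mol = 47000 J/mol
Step 3: Calculate the exponent: -Eₐ/(RT) = -47000/(8.314 × 260) = -21.74275
Step 4: k = 2.11e+12 × exp(-21.74275)
Step 5: k = 2.11e+12 × 3.60781e-10 = 7.6125e+02 s⁻¹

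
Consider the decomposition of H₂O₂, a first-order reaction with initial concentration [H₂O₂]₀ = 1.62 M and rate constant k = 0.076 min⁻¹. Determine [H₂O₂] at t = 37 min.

0.09734 M

Step 1: For a first-order reaction: [H₂O₂] = [H₂O₂]₀ × e^(-kt)
Step 2: [H₂O₂] = 1.62 × e^(-0.076 × 37)
Step 3: [H₂O₂] = 1.62 × e^(-2.812)
Step 4: [H₂O₂] = 1.62 × 0.0600847 = 0.09734 M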